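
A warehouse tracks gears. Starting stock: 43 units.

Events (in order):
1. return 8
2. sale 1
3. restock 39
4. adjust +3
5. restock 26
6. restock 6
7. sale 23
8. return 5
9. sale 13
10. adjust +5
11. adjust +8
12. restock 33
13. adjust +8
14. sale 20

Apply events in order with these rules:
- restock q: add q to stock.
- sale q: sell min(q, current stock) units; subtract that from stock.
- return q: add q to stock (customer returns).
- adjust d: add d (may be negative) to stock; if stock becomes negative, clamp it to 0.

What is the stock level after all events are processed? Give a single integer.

Processing events:
Start: stock = 43
  Event 1 (return 8): 43 + 8 = 51
  Event 2 (sale 1): sell min(1,51)=1. stock: 51 - 1 = 50. total_sold = 1
  Event 3 (restock 39): 50 + 39 = 89
  Event 4 (adjust +3): 89 + 3 = 92
  Event 5 (restock 26): 92 + 26 = 118
  Event 6 (restock 6): 118 + 6 = 124
  Event 7 (sale 23): sell min(23,124)=23. stock: 124 - 23 = 101. total_sold = 24
  Event 8 (return 5): 101 + 5 = 106
  Event 9 (sale 13): sell min(13,106)=13. stock: 106 - 13 = 93. total_sold = 37
  Event 10 (adjust +5): 93 + 5 = 98
  Event 11 (adjust +8): 98 + 8 = 106
  Event 12 (restock 33): 106 + 33 = 139
  Event 13 (adjust +8): 139 + 8 = 147
  Event 14 (sale 20): sell min(20,147)=20. stock: 147 - 20 = 127. total_sold = 57
Final: stock = 127, total_sold = 57

Answer: 127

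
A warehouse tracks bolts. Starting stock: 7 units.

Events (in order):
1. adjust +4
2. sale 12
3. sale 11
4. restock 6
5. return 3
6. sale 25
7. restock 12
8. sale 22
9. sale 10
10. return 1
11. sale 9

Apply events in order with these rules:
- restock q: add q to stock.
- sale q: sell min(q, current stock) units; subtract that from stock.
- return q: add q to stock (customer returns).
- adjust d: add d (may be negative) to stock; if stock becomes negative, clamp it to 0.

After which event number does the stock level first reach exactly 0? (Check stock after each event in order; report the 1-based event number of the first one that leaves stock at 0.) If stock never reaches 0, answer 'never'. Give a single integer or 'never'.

Processing events:
Start: stock = 7
  Event 1 (adjust +4): 7 + 4 = 11
  Event 2 (sale 12): sell min(12,11)=11. stock: 11 - 11 = 0. total_sold = 11
  Event 3 (sale 11): sell min(11,0)=0. stock: 0 - 0 = 0. total_sold = 11
  Event 4 (restock 6): 0 + 6 = 6
  Event 5 (return 3): 6 + 3 = 9
  Event 6 (sale 25): sell min(25,9)=9. stock: 9 - 9 = 0. total_sold = 20
  Event 7 (restock 12): 0 + 12 = 12
  Event 8 (sale 22): sell min(22,12)=12. stock: 12 - 12 = 0. total_sold = 32
  Event 9 (sale 10): sell min(10,0)=0. stock: 0 - 0 = 0. total_sold = 32
  Event 10 (return 1): 0 + 1 = 1
  Event 11 (sale 9): sell min(9,1)=1. stock: 1 - 1 = 0. total_sold = 33
Final: stock = 0, total_sold = 33

First zero at event 2.

Answer: 2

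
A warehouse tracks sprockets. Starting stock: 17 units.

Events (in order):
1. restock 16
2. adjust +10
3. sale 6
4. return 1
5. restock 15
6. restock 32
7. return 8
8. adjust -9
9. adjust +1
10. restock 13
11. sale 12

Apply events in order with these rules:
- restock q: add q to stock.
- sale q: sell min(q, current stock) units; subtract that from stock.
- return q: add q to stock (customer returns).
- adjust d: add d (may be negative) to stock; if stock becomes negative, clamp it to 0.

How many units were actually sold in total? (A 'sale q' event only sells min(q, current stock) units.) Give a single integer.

Processing events:
Start: stock = 17
  Event 1 (restock 16): 17 + 16 = 33
  Event 2 (adjust +10): 33 + 10 = 43
  Event 3 (sale 6): sell min(6,43)=6. stock: 43 - 6 = 37. total_sold = 6
  Event 4 (return 1): 37 + 1 = 38
  Event 5 (restock 15): 38 + 15 = 53
  Event 6 (restock 32): 53 + 32 = 85
  Event 7 (return 8): 85 + 8 = 93
  Event 8 (adjust -9): 93 + -9 = 84
  Event 9 (adjust +1): 84 + 1 = 85
  Event 10 (restock 13): 85 + 13 = 98
  Event 11 (sale 12): sell min(12,98)=12. stock: 98 - 12 = 86. total_sold = 18
Final: stock = 86, total_sold = 18

Answer: 18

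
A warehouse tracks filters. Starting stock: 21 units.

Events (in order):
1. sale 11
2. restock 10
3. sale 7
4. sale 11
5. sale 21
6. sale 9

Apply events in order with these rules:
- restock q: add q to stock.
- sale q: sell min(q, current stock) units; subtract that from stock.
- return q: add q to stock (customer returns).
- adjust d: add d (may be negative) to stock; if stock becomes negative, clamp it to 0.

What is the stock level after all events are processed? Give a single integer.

Processing events:
Start: stock = 21
  Event 1 (sale 11): sell min(11,21)=11. stock: 21 - 11 = 10. total_sold = 11
  Event 2 (restock 10): 10 + 10 = 20
  Event 3 (sale 7): sell min(7,20)=7. stock: 20 - 7 = 13. total_sold = 18
  Event 4 (sale 11): sell min(11,13)=11. stock: 13 - 11 = 2. total_sold = 29
  Event 5 (sale 21): sell min(21,2)=2. stock: 2 - 2 = 0. total_sold = 31
  Event 6 (sale 9): sell min(9,0)=0. stock: 0 - 0 = 0. total_sold = 31
Final: stock = 0, total_sold = 31

Answer: 0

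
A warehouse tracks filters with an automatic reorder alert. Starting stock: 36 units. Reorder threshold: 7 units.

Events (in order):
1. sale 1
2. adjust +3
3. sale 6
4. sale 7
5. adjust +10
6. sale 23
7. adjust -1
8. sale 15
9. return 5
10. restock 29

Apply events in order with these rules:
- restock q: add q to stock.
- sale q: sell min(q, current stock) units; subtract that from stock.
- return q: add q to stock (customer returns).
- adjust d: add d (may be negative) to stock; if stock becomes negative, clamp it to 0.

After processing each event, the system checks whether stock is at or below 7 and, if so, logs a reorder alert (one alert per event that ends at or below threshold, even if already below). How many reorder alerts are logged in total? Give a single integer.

Answer: 2

Derivation:
Processing events:
Start: stock = 36
  Event 1 (sale 1): sell min(1,36)=1. stock: 36 - 1 = 35. total_sold = 1
  Event 2 (adjust +3): 35 + 3 = 38
  Event 3 (sale 6): sell min(6,38)=6. stock: 38 - 6 = 32. total_sold = 7
  Event 4 (sale 7): sell min(7,32)=7. stock: 32 - 7 = 25. total_sold = 14
  Event 5 (adjust +10): 25 + 10 = 35
  Event 6 (sale 23): sell min(23,35)=23. stock: 35 - 23 = 12. total_sold = 37
  Event 7 (adjust -1): 12 + -1 = 11
  Event 8 (sale 15): sell min(15,11)=11. stock: 11 - 11 = 0. total_sold = 48
  Event 9 (return 5): 0 + 5 = 5
  Event 10 (restock 29): 5 + 29 = 34
Final: stock = 34, total_sold = 48

Checking against threshold 7:
  After event 1: stock=35 > 7
  After event 2: stock=38 > 7
  After event 3: stock=32 > 7
  After event 4: stock=25 > 7
  After event 5: stock=35 > 7
  After event 6: stock=12 > 7
  After event 7: stock=11 > 7
  After event 8: stock=0 <= 7 -> ALERT
  After event 9: stock=5 <= 7 -> ALERT
  After event 10: stock=34 > 7
Alert events: [8, 9]. Count = 2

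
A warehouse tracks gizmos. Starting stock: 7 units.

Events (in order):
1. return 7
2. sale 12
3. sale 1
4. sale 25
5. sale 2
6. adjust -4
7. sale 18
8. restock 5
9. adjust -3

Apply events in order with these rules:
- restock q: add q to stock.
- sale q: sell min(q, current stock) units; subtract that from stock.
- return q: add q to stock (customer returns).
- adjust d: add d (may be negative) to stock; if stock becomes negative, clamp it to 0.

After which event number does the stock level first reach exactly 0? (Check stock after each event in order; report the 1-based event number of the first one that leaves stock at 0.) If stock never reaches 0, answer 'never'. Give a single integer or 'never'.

Answer: 4

Derivation:
Processing events:
Start: stock = 7
  Event 1 (return 7): 7 + 7 = 14
  Event 2 (sale 12): sell min(12,14)=12. stock: 14 - 12 = 2. total_sold = 12
  Event 3 (sale 1): sell min(1,2)=1. stock: 2 - 1 = 1. total_sold = 13
  Event 4 (sale 25): sell min(25,1)=1. stock: 1 - 1 = 0. total_sold = 14
  Event 5 (sale 2): sell min(2,0)=0. stock: 0 - 0 = 0. total_sold = 14
  Event 6 (adjust -4): 0 + -4 = 0 (clamped to 0)
  Event 7 (sale 18): sell min(18,0)=0. stock: 0 - 0 = 0. total_sold = 14
  Event 8 (restock 5): 0 + 5 = 5
  Event 9 (adjust -3): 5 + -3 = 2
Final: stock = 2, total_sold = 14

First zero at event 4.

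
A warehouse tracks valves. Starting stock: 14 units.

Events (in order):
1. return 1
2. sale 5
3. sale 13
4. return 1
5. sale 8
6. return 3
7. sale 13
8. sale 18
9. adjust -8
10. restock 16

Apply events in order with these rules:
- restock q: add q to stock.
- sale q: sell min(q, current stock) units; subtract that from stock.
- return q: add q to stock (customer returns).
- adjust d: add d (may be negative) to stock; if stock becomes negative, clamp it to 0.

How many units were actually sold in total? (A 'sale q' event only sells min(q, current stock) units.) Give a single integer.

Answer: 19

Derivation:
Processing events:
Start: stock = 14
  Event 1 (return 1): 14 + 1 = 15
  Event 2 (sale 5): sell min(5,15)=5. stock: 15 - 5 = 10. total_sold = 5
  Event 3 (sale 13): sell min(13,10)=10. stock: 10 - 10 = 0. total_sold = 15
  Event 4 (return 1): 0 + 1 = 1
  Event 5 (sale 8): sell min(8,1)=1. stock: 1 - 1 = 0. total_sold = 16
  Event 6 (return 3): 0 + 3 = 3
  Event 7 (sale 13): sell min(13,3)=3. stock: 3 - 3 = 0. total_sold = 19
  Event 8 (sale 18): sell min(18,0)=0. stock: 0 - 0 = 0. total_sold = 19
  Event 9 (adjust -8): 0 + -8 = 0 (clamped to 0)
  Event 10 (restock 16): 0 + 16 = 16
Final: stock = 16, total_sold = 19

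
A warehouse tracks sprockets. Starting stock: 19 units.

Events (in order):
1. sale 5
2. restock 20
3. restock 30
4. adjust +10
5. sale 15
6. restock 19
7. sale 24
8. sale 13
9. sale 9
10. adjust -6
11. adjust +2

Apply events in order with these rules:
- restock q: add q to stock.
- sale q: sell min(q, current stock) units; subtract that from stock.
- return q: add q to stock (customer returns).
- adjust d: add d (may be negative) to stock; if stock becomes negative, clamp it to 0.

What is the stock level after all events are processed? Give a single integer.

Processing events:
Start: stock = 19
  Event 1 (sale 5): sell min(5,19)=5. stock: 19 - 5 = 14. total_sold = 5
  Event 2 (restock 20): 14 + 20 = 34
  Event 3 (restock 30): 34 + 30 = 64
  Event 4 (adjust +10): 64 + 10 = 74
  Event 5 (sale 15): sell min(15,74)=15. stock: 74 - 15 = 59. total_sold = 20
  Event 6 (restock 19): 59 + 19 = 78
  Event 7 (sale 24): sell min(24,78)=24. stock: 78 - 24 = 54. total_sold = 44
  Event 8 (sale 13): sell min(13,54)=13. stock: 54 - 13 = 41. total_sold = 57
  Event 9 (sale 9): sell min(9,41)=9. stock: 41 - 9 = 32. total_sold = 66
  Event 10 (adjust -6): 32 + -6 = 26
  Event 11 (adjust +2): 26 + 2 = 28
Final: stock = 28, total_sold = 66

Answer: 28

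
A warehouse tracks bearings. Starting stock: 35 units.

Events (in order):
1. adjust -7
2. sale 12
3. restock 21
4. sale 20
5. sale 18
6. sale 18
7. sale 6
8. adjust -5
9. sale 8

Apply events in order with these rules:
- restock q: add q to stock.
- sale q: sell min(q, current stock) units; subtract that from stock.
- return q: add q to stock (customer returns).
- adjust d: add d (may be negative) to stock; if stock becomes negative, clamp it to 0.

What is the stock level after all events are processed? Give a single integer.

Answer: 0

Derivation:
Processing events:
Start: stock = 35
  Event 1 (adjust -7): 35 + -7 = 28
  Event 2 (sale 12): sell min(12,28)=12. stock: 28 - 12 = 16. total_sold = 12
  Event 3 (restock 21): 16 + 21 = 37
  Event 4 (sale 20): sell min(20,37)=20. stock: 37 - 20 = 17. total_sold = 32
  Event 5 (sale 18): sell min(18,17)=17. stock: 17 - 17 = 0. total_sold = 49
  Event 6 (sale 18): sell min(18,0)=0. stock: 0 - 0 = 0. total_sold = 49
  Event 7 (sale 6): sell min(6,0)=0. stock: 0 - 0 = 0. total_sold = 49
  Event 8 (adjust -5): 0 + -5 = 0 (clamped to 0)
  Event 9 (sale 8): sell min(8,0)=0. stock: 0 - 0 = 0. total_sold = 49
Final: stock = 0, total_sold = 49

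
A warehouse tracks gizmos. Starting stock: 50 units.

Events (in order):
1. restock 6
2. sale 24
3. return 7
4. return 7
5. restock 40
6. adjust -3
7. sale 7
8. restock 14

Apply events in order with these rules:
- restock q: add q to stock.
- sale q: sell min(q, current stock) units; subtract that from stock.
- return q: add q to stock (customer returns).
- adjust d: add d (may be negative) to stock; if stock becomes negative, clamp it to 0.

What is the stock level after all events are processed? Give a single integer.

Processing events:
Start: stock = 50
  Event 1 (restock 6): 50 + 6 = 56
  Event 2 (sale 24): sell min(24,56)=24. stock: 56 - 24 = 32. total_sold = 24
  Event 3 (return 7): 32 + 7 = 39
  Event 4 (return 7): 39 + 7 = 46
  Event 5 (restock 40): 46 + 40 = 86
  Event 6 (adjust -3): 86 + -3 = 83
  Event 7 (sale 7): sell min(7,83)=7. stock: 83 - 7 = 76. total_sold = 31
  Event 8 (restock 14): 76 + 14 = 90
Final: stock = 90, total_sold = 31

Answer: 90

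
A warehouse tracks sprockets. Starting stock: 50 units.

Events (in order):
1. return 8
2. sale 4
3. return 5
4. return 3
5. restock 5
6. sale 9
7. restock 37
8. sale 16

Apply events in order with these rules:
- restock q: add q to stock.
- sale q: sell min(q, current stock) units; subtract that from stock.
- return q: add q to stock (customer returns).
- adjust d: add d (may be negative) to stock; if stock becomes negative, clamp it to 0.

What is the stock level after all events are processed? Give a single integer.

Processing events:
Start: stock = 50
  Event 1 (return 8): 50 + 8 = 58
  Event 2 (sale 4): sell min(4,58)=4. stock: 58 - 4 = 54. total_sold = 4
  Event 3 (return 5): 54 + 5 = 59
  Event 4 (return 3): 59 + 3 = 62
  Event 5 (restock 5): 62 + 5 = 67
  Event 6 (sale 9): sell min(9,67)=9. stock: 67 - 9 = 58. total_sold = 13
  Event 7 (restock 37): 58 + 37 = 95
  Event 8 (sale 16): sell min(16,95)=16. stock: 95 - 16 = 79. total_sold = 29
Final: stock = 79, total_sold = 29

Answer: 79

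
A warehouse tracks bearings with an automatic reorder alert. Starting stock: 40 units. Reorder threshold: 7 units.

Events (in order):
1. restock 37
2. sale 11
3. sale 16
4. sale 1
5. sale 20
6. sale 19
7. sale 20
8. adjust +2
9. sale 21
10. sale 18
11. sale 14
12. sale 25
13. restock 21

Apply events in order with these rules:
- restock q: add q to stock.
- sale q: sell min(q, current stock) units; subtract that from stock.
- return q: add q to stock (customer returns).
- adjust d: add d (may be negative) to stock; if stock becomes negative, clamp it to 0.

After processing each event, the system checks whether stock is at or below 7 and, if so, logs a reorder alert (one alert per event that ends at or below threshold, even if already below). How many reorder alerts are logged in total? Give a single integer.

Answer: 6

Derivation:
Processing events:
Start: stock = 40
  Event 1 (restock 37): 40 + 37 = 77
  Event 2 (sale 11): sell min(11,77)=11. stock: 77 - 11 = 66. total_sold = 11
  Event 3 (sale 16): sell min(16,66)=16. stock: 66 - 16 = 50. total_sold = 27
  Event 4 (sale 1): sell min(1,50)=1. stock: 50 - 1 = 49. total_sold = 28
  Event 5 (sale 20): sell min(20,49)=20. stock: 49 - 20 = 29. total_sold = 48
  Event 6 (sale 19): sell min(19,29)=19. stock: 29 - 19 = 10. total_sold = 67
  Event 7 (sale 20): sell min(20,10)=10. stock: 10 - 10 = 0. total_sold = 77
  Event 8 (adjust +2): 0 + 2 = 2
  Event 9 (sale 21): sell min(21,2)=2. stock: 2 - 2 = 0. total_sold = 79
  Event 10 (sale 18): sell min(18,0)=0. stock: 0 - 0 = 0. total_sold = 79
  Event 11 (sale 14): sell min(14,0)=0. stock: 0 - 0 = 0. total_sold = 79
  Event 12 (sale 25): sell min(25,0)=0. stock: 0 - 0 = 0. total_sold = 79
  Event 13 (restock 21): 0 + 21 = 21
Final: stock = 21, total_sold = 79

Checking against threshold 7:
  After event 1: stock=77 > 7
  After event 2: stock=66 > 7
  After event 3: stock=50 > 7
  After event 4: stock=49 > 7
  After event 5: stock=29 > 7
  After event 6: stock=10 > 7
  After event 7: stock=0 <= 7 -> ALERT
  After event 8: stock=2 <= 7 -> ALERT
  After event 9: stock=0 <= 7 -> ALERT
  After event 10: stock=0 <= 7 -> ALERT
  After event 11: stock=0 <= 7 -> ALERT
  After event 12: stock=0 <= 7 -> ALERT
  After event 13: stock=21 > 7
Alert events: [7, 8, 9, 10, 11, 12]. Count = 6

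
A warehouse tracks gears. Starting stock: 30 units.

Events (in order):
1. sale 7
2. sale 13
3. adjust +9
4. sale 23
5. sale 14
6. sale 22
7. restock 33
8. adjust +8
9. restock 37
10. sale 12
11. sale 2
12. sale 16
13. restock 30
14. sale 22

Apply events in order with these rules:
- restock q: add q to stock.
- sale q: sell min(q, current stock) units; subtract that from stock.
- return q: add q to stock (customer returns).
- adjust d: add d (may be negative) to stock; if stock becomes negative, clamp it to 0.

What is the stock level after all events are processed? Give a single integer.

Processing events:
Start: stock = 30
  Event 1 (sale 7): sell min(7,30)=7. stock: 30 - 7 = 23. total_sold = 7
  Event 2 (sale 13): sell min(13,23)=13. stock: 23 - 13 = 10. total_sold = 20
  Event 3 (adjust +9): 10 + 9 = 19
  Event 4 (sale 23): sell min(23,19)=19. stock: 19 - 19 = 0. total_sold = 39
  Event 5 (sale 14): sell min(14,0)=0. stock: 0 - 0 = 0. total_sold = 39
  Event 6 (sale 22): sell min(22,0)=0. stock: 0 - 0 = 0. total_sold = 39
  Event 7 (restock 33): 0 + 33 = 33
  Event 8 (adjust +8): 33 + 8 = 41
  Event 9 (restock 37): 41 + 37 = 78
  Event 10 (sale 12): sell min(12,78)=12. stock: 78 - 12 = 66. total_sold = 51
  Event 11 (sale 2): sell min(2,66)=2. stock: 66 - 2 = 64. total_sold = 53
  Event 12 (sale 16): sell min(16,64)=16. stock: 64 - 16 = 48. total_sold = 69
  Event 13 (restock 30): 48 + 30 = 78
  Event 14 (sale 22): sell min(22,78)=22. stock: 78 - 22 = 56. total_sold = 91
Final: stock = 56, total_sold = 91

Answer: 56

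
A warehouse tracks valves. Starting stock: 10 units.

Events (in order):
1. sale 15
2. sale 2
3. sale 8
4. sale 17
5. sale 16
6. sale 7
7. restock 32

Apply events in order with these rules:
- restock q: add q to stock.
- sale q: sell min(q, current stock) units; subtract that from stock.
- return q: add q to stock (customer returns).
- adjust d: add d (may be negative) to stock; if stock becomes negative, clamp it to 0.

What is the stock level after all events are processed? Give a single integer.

Answer: 32

Derivation:
Processing events:
Start: stock = 10
  Event 1 (sale 15): sell min(15,10)=10. stock: 10 - 10 = 0. total_sold = 10
  Event 2 (sale 2): sell min(2,0)=0. stock: 0 - 0 = 0. total_sold = 10
  Event 3 (sale 8): sell min(8,0)=0. stock: 0 - 0 = 0. total_sold = 10
  Event 4 (sale 17): sell min(17,0)=0. stock: 0 - 0 = 0. total_sold = 10
  Event 5 (sale 16): sell min(16,0)=0. stock: 0 - 0 = 0. total_sold = 10
  Event 6 (sale 7): sell min(7,0)=0. stock: 0 - 0 = 0. total_sold = 10
  Event 7 (restock 32): 0 + 32 = 32
Final: stock = 32, total_sold = 10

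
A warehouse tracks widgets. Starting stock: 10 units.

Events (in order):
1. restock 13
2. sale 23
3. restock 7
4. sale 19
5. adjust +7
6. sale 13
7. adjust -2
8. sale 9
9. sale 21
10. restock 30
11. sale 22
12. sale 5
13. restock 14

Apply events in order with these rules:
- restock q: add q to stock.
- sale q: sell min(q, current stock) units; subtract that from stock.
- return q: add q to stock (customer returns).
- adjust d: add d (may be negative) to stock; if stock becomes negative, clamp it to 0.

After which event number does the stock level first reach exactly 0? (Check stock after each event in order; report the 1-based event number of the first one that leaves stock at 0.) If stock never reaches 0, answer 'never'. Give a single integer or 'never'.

Answer: 2

Derivation:
Processing events:
Start: stock = 10
  Event 1 (restock 13): 10 + 13 = 23
  Event 2 (sale 23): sell min(23,23)=23. stock: 23 - 23 = 0. total_sold = 23
  Event 3 (restock 7): 0 + 7 = 7
  Event 4 (sale 19): sell min(19,7)=7. stock: 7 - 7 = 0. total_sold = 30
  Event 5 (adjust +7): 0 + 7 = 7
  Event 6 (sale 13): sell min(13,7)=7. stock: 7 - 7 = 0. total_sold = 37
  Event 7 (adjust -2): 0 + -2 = 0 (clamped to 0)
  Event 8 (sale 9): sell min(9,0)=0. stock: 0 - 0 = 0. total_sold = 37
  Event 9 (sale 21): sell min(21,0)=0. stock: 0 - 0 = 0. total_sold = 37
  Event 10 (restock 30): 0 + 30 = 30
  Event 11 (sale 22): sell min(22,30)=22. stock: 30 - 22 = 8. total_sold = 59
  Event 12 (sale 5): sell min(5,8)=5. stock: 8 - 5 = 3. total_sold = 64
  Event 13 (restock 14): 3 + 14 = 17
Final: stock = 17, total_sold = 64

First zero at event 2.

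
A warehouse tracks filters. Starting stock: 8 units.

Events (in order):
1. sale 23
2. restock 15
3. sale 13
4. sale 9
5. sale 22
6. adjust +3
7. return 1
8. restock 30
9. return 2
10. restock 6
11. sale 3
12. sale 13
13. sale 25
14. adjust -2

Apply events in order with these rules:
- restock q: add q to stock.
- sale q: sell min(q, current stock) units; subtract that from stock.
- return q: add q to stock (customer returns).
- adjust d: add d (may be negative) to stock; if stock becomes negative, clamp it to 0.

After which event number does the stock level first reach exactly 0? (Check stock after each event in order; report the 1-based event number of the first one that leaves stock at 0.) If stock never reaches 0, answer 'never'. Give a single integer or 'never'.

Answer: 1

Derivation:
Processing events:
Start: stock = 8
  Event 1 (sale 23): sell min(23,8)=8. stock: 8 - 8 = 0. total_sold = 8
  Event 2 (restock 15): 0 + 15 = 15
  Event 3 (sale 13): sell min(13,15)=13. stock: 15 - 13 = 2. total_sold = 21
  Event 4 (sale 9): sell min(9,2)=2. stock: 2 - 2 = 0. total_sold = 23
  Event 5 (sale 22): sell min(22,0)=0. stock: 0 - 0 = 0. total_sold = 23
  Event 6 (adjust +3): 0 + 3 = 3
  Event 7 (return 1): 3 + 1 = 4
  Event 8 (restock 30): 4 + 30 = 34
  Event 9 (return 2): 34 + 2 = 36
  Event 10 (restock 6): 36 + 6 = 42
  Event 11 (sale 3): sell min(3,42)=3. stock: 42 - 3 = 39. total_sold = 26
  Event 12 (sale 13): sell min(13,39)=13. stock: 39 - 13 = 26. total_sold = 39
  Event 13 (sale 25): sell min(25,26)=25. stock: 26 - 25 = 1. total_sold = 64
  Event 14 (adjust -2): 1 + -2 = 0 (clamped to 0)
Final: stock = 0, total_sold = 64

First zero at event 1.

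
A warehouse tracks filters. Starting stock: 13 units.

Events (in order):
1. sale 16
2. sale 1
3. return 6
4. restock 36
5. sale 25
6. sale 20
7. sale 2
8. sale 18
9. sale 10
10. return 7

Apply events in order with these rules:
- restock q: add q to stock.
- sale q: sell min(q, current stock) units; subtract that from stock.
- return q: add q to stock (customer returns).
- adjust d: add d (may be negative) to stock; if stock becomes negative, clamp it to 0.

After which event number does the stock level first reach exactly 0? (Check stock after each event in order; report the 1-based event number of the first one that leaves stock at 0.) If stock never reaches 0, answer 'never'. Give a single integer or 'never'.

Answer: 1

Derivation:
Processing events:
Start: stock = 13
  Event 1 (sale 16): sell min(16,13)=13. stock: 13 - 13 = 0. total_sold = 13
  Event 2 (sale 1): sell min(1,0)=0. stock: 0 - 0 = 0. total_sold = 13
  Event 3 (return 6): 0 + 6 = 6
  Event 4 (restock 36): 6 + 36 = 42
  Event 5 (sale 25): sell min(25,42)=25. stock: 42 - 25 = 17. total_sold = 38
  Event 6 (sale 20): sell min(20,17)=17. stock: 17 - 17 = 0. total_sold = 55
  Event 7 (sale 2): sell min(2,0)=0. stock: 0 - 0 = 0. total_sold = 55
  Event 8 (sale 18): sell min(18,0)=0. stock: 0 - 0 = 0. total_sold = 55
  Event 9 (sale 10): sell min(10,0)=0. stock: 0 - 0 = 0. total_sold = 55
  Event 10 (return 7): 0 + 7 = 7
Final: stock = 7, total_sold = 55

First zero at event 1.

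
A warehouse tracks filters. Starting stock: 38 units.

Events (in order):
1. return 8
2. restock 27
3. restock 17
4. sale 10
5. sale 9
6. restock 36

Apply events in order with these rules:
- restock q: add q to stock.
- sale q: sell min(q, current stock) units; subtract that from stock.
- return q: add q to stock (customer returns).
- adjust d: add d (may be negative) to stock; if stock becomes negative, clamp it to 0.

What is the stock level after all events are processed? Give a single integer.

Processing events:
Start: stock = 38
  Event 1 (return 8): 38 + 8 = 46
  Event 2 (restock 27): 46 + 27 = 73
  Event 3 (restock 17): 73 + 17 = 90
  Event 4 (sale 10): sell min(10,90)=10. stock: 90 - 10 = 80. total_sold = 10
  Event 5 (sale 9): sell min(9,80)=9. stock: 80 - 9 = 71. total_sold = 19
  Event 6 (restock 36): 71 + 36 = 107
Final: stock = 107, total_sold = 19

Answer: 107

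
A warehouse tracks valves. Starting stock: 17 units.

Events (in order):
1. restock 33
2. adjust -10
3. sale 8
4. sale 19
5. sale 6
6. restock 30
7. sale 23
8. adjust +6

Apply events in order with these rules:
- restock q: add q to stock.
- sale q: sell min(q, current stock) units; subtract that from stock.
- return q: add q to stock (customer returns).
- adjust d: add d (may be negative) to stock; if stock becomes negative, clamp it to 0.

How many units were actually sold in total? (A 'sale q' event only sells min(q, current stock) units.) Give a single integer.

Answer: 56

Derivation:
Processing events:
Start: stock = 17
  Event 1 (restock 33): 17 + 33 = 50
  Event 2 (adjust -10): 50 + -10 = 40
  Event 3 (sale 8): sell min(8,40)=8. stock: 40 - 8 = 32. total_sold = 8
  Event 4 (sale 19): sell min(19,32)=19. stock: 32 - 19 = 13. total_sold = 27
  Event 5 (sale 6): sell min(6,13)=6. stock: 13 - 6 = 7. total_sold = 33
  Event 6 (restock 30): 7 + 30 = 37
  Event 7 (sale 23): sell min(23,37)=23. stock: 37 - 23 = 14. total_sold = 56
  Event 8 (adjust +6): 14 + 6 = 20
Final: stock = 20, total_sold = 56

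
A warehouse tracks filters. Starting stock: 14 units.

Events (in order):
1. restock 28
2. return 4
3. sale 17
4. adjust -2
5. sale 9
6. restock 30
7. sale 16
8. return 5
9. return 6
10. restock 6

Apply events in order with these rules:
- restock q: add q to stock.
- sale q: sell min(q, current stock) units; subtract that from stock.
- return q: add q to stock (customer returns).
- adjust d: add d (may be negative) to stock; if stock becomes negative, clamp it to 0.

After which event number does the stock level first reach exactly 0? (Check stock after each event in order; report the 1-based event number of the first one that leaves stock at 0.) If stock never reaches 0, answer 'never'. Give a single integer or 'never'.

Processing events:
Start: stock = 14
  Event 1 (restock 28): 14 + 28 = 42
  Event 2 (return 4): 42 + 4 = 46
  Event 3 (sale 17): sell min(17,46)=17. stock: 46 - 17 = 29. total_sold = 17
  Event 4 (adjust -2): 29 + -2 = 27
  Event 5 (sale 9): sell min(9,27)=9. stock: 27 - 9 = 18. total_sold = 26
  Event 6 (restock 30): 18 + 30 = 48
  Event 7 (sale 16): sell min(16,48)=16. stock: 48 - 16 = 32. total_sold = 42
  Event 8 (return 5): 32 + 5 = 37
  Event 9 (return 6): 37 + 6 = 43
  Event 10 (restock 6): 43 + 6 = 49
Final: stock = 49, total_sold = 42

Stock never reaches 0.

Answer: never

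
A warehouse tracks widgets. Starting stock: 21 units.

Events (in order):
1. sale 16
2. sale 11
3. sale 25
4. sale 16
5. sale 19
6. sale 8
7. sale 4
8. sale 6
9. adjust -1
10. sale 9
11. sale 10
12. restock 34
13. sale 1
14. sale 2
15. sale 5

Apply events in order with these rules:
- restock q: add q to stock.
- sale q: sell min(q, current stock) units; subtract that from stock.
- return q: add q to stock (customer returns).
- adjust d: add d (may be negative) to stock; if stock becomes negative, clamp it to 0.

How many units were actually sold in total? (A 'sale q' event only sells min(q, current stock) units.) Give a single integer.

Answer: 29

Derivation:
Processing events:
Start: stock = 21
  Event 1 (sale 16): sell min(16,21)=16. stock: 21 - 16 = 5. total_sold = 16
  Event 2 (sale 11): sell min(11,5)=5. stock: 5 - 5 = 0. total_sold = 21
  Event 3 (sale 25): sell min(25,0)=0. stock: 0 - 0 = 0. total_sold = 21
  Event 4 (sale 16): sell min(16,0)=0. stock: 0 - 0 = 0. total_sold = 21
  Event 5 (sale 19): sell min(19,0)=0. stock: 0 - 0 = 0. total_sold = 21
  Event 6 (sale 8): sell min(8,0)=0. stock: 0 - 0 = 0. total_sold = 21
  Event 7 (sale 4): sell min(4,0)=0. stock: 0 - 0 = 0. total_sold = 21
  Event 8 (sale 6): sell min(6,0)=0. stock: 0 - 0 = 0. total_sold = 21
  Event 9 (adjust -1): 0 + -1 = 0 (clamped to 0)
  Event 10 (sale 9): sell min(9,0)=0. stock: 0 - 0 = 0. total_sold = 21
  Event 11 (sale 10): sell min(10,0)=0. stock: 0 - 0 = 0. total_sold = 21
  Event 12 (restock 34): 0 + 34 = 34
  Event 13 (sale 1): sell min(1,34)=1. stock: 34 - 1 = 33. total_sold = 22
  Event 14 (sale 2): sell min(2,33)=2. stock: 33 - 2 = 31. total_sold = 24
  Event 15 (sale 5): sell min(5,31)=5. stock: 31 - 5 = 26. total_sold = 29
Final: stock = 26, total_sold = 29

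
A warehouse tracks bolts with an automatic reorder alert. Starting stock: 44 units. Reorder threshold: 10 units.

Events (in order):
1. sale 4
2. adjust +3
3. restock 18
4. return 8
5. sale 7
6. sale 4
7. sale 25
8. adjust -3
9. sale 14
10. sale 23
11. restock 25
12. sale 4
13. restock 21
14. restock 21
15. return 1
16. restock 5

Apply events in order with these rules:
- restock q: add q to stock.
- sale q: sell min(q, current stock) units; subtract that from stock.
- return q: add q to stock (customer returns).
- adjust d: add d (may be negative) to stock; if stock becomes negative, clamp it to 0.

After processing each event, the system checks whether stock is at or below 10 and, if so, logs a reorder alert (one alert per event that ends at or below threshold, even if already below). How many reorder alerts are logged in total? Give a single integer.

Processing events:
Start: stock = 44
  Event 1 (sale 4): sell min(4,44)=4. stock: 44 - 4 = 40. total_sold = 4
  Event 2 (adjust +3): 40 + 3 = 43
  Event 3 (restock 18): 43 + 18 = 61
  Event 4 (return 8): 61 + 8 = 69
  Event 5 (sale 7): sell min(7,69)=7. stock: 69 - 7 = 62. total_sold = 11
  Event 6 (sale 4): sell min(4,62)=4. stock: 62 - 4 = 58. total_sold = 15
  Event 7 (sale 25): sell min(25,58)=25. stock: 58 - 25 = 33. total_sold = 40
  Event 8 (adjust -3): 33 + -3 = 30
  Event 9 (sale 14): sell min(14,30)=14. stock: 30 - 14 = 16. total_sold = 54
  Event 10 (sale 23): sell min(23,16)=16. stock: 16 - 16 = 0. total_sold = 70
  Event 11 (restock 25): 0 + 25 = 25
  Event 12 (sale 4): sell min(4,25)=4. stock: 25 - 4 = 21. total_sold = 74
  Event 13 (restock 21): 21 + 21 = 42
  Event 14 (restock 21): 42 + 21 = 63
  Event 15 (return 1): 63 + 1 = 64
  Event 16 (restock 5): 64 + 5 = 69
Final: stock = 69, total_sold = 74

Checking against threshold 10:
  After event 1: stock=40 > 10
  After event 2: stock=43 > 10
  After event 3: stock=61 > 10
  After event 4: stock=69 > 10
  After event 5: stock=62 > 10
  After event 6: stock=58 > 10
  After event 7: stock=33 > 10
  After event 8: stock=30 > 10
  After event 9: stock=16 > 10
  After event 10: stock=0 <= 10 -> ALERT
  After event 11: stock=25 > 10
  After event 12: stock=21 > 10
  After event 13: stock=42 > 10
  After event 14: stock=63 > 10
  After event 15: stock=64 > 10
  After event 16: stock=69 > 10
Alert events: [10]. Count = 1

Answer: 1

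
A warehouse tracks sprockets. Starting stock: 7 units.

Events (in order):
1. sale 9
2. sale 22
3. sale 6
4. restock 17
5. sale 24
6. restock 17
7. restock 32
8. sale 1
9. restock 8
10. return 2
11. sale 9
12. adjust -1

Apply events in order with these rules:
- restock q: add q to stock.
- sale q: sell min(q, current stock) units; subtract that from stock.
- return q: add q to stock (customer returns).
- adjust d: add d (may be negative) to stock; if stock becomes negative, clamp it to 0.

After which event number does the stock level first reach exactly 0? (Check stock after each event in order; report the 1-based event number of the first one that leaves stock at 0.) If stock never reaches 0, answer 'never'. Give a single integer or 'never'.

Processing events:
Start: stock = 7
  Event 1 (sale 9): sell min(9,7)=7. stock: 7 - 7 = 0. total_sold = 7
  Event 2 (sale 22): sell min(22,0)=0. stock: 0 - 0 = 0. total_sold = 7
  Event 3 (sale 6): sell min(6,0)=0. stock: 0 - 0 = 0. total_sold = 7
  Event 4 (restock 17): 0 + 17 = 17
  Event 5 (sale 24): sell min(24,17)=17. stock: 17 - 17 = 0. total_sold = 24
  Event 6 (restock 17): 0 + 17 = 17
  Event 7 (restock 32): 17 + 32 = 49
  Event 8 (sale 1): sell min(1,49)=1. stock: 49 - 1 = 48. total_sold = 25
  Event 9 (restock 8): 48 + 8 = 56
  Event 10 (return 2): 56 + 2 = 58
  Event 11 (sale 9): sell min(9,58)=9. stock: 58 - 9 = 49. total_sold = 34
  Event 12 (adjust -1): 49 + -1 = 48
Final: stock = 48, total_sold = 34

First zero at event 1.

Answer: 1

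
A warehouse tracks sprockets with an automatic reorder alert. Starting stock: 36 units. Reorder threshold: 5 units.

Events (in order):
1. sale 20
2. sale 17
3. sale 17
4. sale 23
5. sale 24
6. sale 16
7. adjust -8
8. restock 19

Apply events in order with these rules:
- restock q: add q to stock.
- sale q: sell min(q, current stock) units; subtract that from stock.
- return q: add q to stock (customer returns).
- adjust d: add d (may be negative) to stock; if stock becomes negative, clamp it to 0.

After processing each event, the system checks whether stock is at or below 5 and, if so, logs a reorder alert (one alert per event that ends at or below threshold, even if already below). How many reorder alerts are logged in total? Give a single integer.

Answer: 6

Derivation:
Processing events:
Start: stock = 36
  Event 1 (sale 20): sell min(20,36)=20. stock: 36 - 20 = 16. total_sold = 20
  Event 2 (sale 17): sell min(17,16)=16. stock: 16 - 16 = 0. total_sold = 36
  Event 3 (sale 17): sell min(17,0)=0. stock: 0 - 0 = 0. total_sold = 36
  Event 4 (sale 23): sell min(23,0)=0. stock: 0 - 0 = 0. total_sold = 36
  Event 5 (sale 24): sell min(24,0)=0. stock: 0 - 0 = 0. total_sold = 36
  Event 6 (sale 16): sell min(16,0)=0. stock: 0 - 0 = 0. total_sold = 36
  Event 7 (adjust -8): 0 + -8 = 0 (clamped to 0)
  Event 8 (restock 19): 0 + 19 = 19
Final: stock = 19, total_sold = 36

Checking against threshold 5:
  After event 1: stock=16 > 5
  After event 2: stock=0 <= 5 -> ALERT
  After event 3: stock=0 <= 5 -> ALERT
  After event 4: stock=0 <= 5 -> ALERT
  After event 5: stock=0 <= 5 -> ALERT
  After event 6: stock=0 <= 5 -> ALERT
  After event 7: stock=0 <= 5 -> ALERT
  After event 8: stock=19 > 5
Alert events: [2, 3, 4, 5, 6, 7]. Count = 6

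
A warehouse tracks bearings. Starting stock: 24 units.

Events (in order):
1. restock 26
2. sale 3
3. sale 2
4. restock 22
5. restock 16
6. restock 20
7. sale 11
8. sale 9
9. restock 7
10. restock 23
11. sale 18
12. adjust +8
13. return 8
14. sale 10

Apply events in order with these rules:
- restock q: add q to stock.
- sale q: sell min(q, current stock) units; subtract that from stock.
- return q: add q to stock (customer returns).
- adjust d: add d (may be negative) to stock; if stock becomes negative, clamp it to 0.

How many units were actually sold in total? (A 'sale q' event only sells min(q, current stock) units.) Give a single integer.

Answer: 53

Derivation:
Processing events:
Start: stock = 24
  Event 1 (restock 26): 24 + 26 = 50
  Event 2 (sale 3): sell min(3,50)=3. stock: 50 - 3 = 47. total_sold = 3
  Event 3 (sale 2): sell min(2,47)=2. stock: 47 - 2 = 45. total_sold = 5
  Event 4 (restock 22): 45 + 22 = 67
  Event 5 (restock 16): 67 + 16 = 83
  Event 6 (restock 20): 83 + 20 = 103
  Event 7 (sale 11): sell min(11,103)=11. stock: 103 - 11 = 92. total_sold = 16
  Event 8 (sale 9): sell min(9,92)=9. stock: 92 - 9 = 83. total_sold = 25
  Event 9 (restock 7): 83 + 7 = 90
  Event 10 (restock 23): 90 + 23 = 113
  Event 11 (sale 18): sell min(18,113)=18. stock: 113 - 18 = 95. total_sold = 43
  Event 12 (adjust +8): 95 + 8 = 103
  Event 13 (return 8): 103 + 8 = 111
  Event 14 (sale 10): sell min(10,111)=10. stock: 111 - 10 = 101. total_sold = 53
Final: stock = 101, total_sold = 53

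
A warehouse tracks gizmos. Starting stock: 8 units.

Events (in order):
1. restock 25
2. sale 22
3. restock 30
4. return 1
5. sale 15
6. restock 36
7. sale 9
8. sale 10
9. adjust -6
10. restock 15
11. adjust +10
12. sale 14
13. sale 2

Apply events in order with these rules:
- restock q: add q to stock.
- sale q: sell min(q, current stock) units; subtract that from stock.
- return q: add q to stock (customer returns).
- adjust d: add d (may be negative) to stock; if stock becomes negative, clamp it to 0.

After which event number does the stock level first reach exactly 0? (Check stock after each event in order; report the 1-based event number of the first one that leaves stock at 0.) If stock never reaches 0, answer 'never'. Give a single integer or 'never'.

Answer: never

Derivation:
Processing events:
Start: stock = 8
  Event 1 (restock 25): 8 + 25 = 33
  Event 2 (sale 22): sell min(22,33)=22. stock: 33 - 22 = 11. total_sold = 22
  Event 3 (restock 30): 11 + 30 = 41
  Event 4 (return 1): 41 + 1 = 42
  Event 5 (sale 15): sell min(15,42)=15. stock: 42 - 15 = 27. total_sold = 37
  Event 6 (restock 36): 27 + 36 = 63
  Event 7 (sale 9): sell min(9,63)=9. stock: 63 - 9 = 54. total_sold = 46
  Event 8 (sale 10): sell min(10,54)=10. stock: 54 - 10 = 44. total_sold = 56
  Event 9 (adjust -6): 44 + -6 = 38
  Event 10 (restock 15): 38 + 15 = 53
  Event 11 (adjust +10): 53 + 10 = 63
  Event 12 (sale 14): sell min(14,63)=14. stock: 63 - 14 = 49. total_sold = 70
  Event 13 (sale 2): sell min(2,49)=2. stock: 49 - 2 = 47. total_sold = 72
Final: stock = 47, total_sold = 72

Stock never reaches 0.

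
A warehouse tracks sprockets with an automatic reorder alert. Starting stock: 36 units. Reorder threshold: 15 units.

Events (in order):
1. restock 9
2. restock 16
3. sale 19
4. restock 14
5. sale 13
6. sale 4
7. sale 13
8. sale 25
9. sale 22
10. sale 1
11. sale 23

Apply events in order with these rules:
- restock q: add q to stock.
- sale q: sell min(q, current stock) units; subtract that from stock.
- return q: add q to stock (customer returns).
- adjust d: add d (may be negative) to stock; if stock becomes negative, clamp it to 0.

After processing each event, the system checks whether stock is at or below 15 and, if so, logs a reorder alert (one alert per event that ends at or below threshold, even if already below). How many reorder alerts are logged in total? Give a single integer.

Answer: 4

Derivation:
Processing events:
Start: stock = 36
  Event 1 (restock 9): 36 + 9 = 45
  Event 2 (restock 16): 45 + 16 = 61
  Event 3 (sale 19): sell min(19,61)=19. stock: 61 - 19 = 42. total_sold = 19
  Event 4 (restock 14): 42 + 14 = 56
  Event 5 (sale 13): sell min(13,56)=13. stock: 56 - 13 = 43. total_sold = 32
  Event 6 (sale 4): sell min(4,43)=4. stock: 43 - 4 = 39. total_sold = 36
  Event 7 (sale 13): sell min(13,39)=13. stock: 39 - 13 = 26. total_sold = 49
  Event 8 (sale 25): sell min(25,26)=25. stock: 26 - 25 = 1. total_sold = 74
  Event 9 (sale 22): sell min(22,1)=1. stock: 1 - 1 = 0. total_sold = 75
  Event 10 (sale 1): sell min(1,0)=0. stock: 0 - 0 = 0. total_sold = 75
  Event 11 (sale 23): sell min(23,0)=0. stock: 0 - 0 = 0. total_sold = 75
Final: stock = 0, total_sold = 75

Checking against threshold 15:
  After event 1: stock=45 > 15
  After event 2: stock=61 > 15
  After event 3: stock=42 > 15
  After event 4: stock=56 > 15
  After event 5: stock=43 > 15
  After event 6: stock=39 > 15
  After event 7: stock=26 > 15
  After event 8: stock=1 <= 15 -> ALERT
  After event 9: stock=0 <= 15 -> ALERT
  After event 10: stock=0 <= 15 -> ALERT
  After event 11: stock=0 <= 15 -> ALERT
Alert events: [8, 9, 10, 11]. Count = 4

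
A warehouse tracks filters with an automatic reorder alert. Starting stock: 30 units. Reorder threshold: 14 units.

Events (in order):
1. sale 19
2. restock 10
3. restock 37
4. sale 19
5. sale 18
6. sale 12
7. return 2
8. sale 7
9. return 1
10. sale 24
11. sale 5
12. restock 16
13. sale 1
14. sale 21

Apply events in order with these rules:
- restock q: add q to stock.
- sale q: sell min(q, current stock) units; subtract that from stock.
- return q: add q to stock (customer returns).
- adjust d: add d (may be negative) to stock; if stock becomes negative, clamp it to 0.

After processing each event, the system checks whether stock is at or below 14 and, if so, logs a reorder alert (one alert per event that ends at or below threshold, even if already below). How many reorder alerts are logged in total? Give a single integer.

Answer: 8

Derivation:
Processing events:
Start: stock = 30
  Event 1 (sale 19): sell min(19,30)=19. stock: 30 - 19 = 11. total_sold = 19
  Event 2 (restock 10): 11 + 10 = 21
  Event 3 (restock 37): 21 + 37 = 58
  Event 4 (sale 19): sell min(19,58)=19. stock: 58 - 19 = 39. total_sold = 38
  Event 5 (sale 18): sell min(18,39)=18. stock: 39 - 18 = 21. total_sold = 56
  Event 6 (sale 12): sell min(12,21)=12. stock: 21 - 12 = 9. total_sold = 68
  Event 7 (return 2): 9 + 2 = 11
  Event 8 (sale 7): sell min(7,11)=7. stock: 11 - 7 = 4. total_sold = 75
  Event 9 (return 1): 4 + 1 = 5
  Event 10 (sale 24): sell min(24,5)=5. stock: 5 - 5 = 0. total_sold = 80
  Event 11 (sale 5): sell min(5,0)=0. stock: 0 - 0 = 0. total_sold = 80
  Event 12 (restock 16): 0 + 16 = 16
  Event 13 (sale 1): sell min(1,16)=1. stock: 16 - 1 = 15. total_sold = 81
  Event 14 (sale 21): sell min(21,15)=15. stock: 15 - 15 = 0. total_sold = 96
Final: stock = 0, total_sold = 96

Checking against threshold 14:
  After event 1: stock=11 <= 14 -> ALERT
  After event 2: stock=21 > 14
  After event 3: stock=58 > 14
  After event 4: stock=39 > 14
  After event 5: stock=21 > 14
  After event 6: stock=9 <= 14 -> ALERT
  After event 7: stock=11 <= 14 -> ALERT
  After event 8: stock=4 <= 14 -> ALERT
  After event 9: stock=5 <= 14 -> ALERT
  After event 10: stock=0 <= 14 -> ALERT
  After event 11: stock=0 <= 14 -> ALERT
  After event 12: stock=16 > 14
  After event 13: stock=15 > 14
  After event 14: stock=0 <= 14 -> ALERT
Alert events: [1, 6, 7, 8, 9, 10, 11, 14]. Count = 8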